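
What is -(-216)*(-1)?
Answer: -216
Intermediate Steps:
-(-216)*(-1) = -72*3 = -216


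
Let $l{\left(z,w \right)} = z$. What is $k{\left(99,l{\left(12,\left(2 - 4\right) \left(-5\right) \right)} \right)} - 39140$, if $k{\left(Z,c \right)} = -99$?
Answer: $-39239$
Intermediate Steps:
$k{\left(99,l{\left(12,\left(2 - 4\right) \left(-5\right) \right)} \right)} - 39140 = -99 - 39140 = -39239$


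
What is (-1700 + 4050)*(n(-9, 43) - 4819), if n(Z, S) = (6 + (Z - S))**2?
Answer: -6352050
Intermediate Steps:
n(Z, S) = (6 + Z - S)**2
(-1700 + 4050)*(n(-9, 43) - 4819) = (-1700 + 4050)*((6 - 9 - 1*43)**2 - 4819) = 2350*((6 - 9 - 43)**2 - 4819) = 2350*((-46)**2 - 4819) = 2350*(2116 - 4819) = 2350*(-2703) = -6352050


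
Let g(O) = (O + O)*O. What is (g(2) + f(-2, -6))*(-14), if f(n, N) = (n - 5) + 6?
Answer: -98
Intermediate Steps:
f(n, N) = 1 + n (f(n, N) = (-5 + n) + 6 = 1 + n)
g(O) = 2*O**2 (g(O) = (2*O)*O = 2*O**2)
(g(2) + f(-2, -6))*(-14) = (2*2**2 + (1 - 2))*(-14) = (2*4 - 1)*(-14) = (8 - 1)*(-14) = 7*(-14) = -98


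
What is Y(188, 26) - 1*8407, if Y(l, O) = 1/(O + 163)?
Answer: -1588922/189 ≈ -8407.0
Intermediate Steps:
Y(l, O) = 1/(163 + O)
Y(188, 26) - 1*8407 = 1/(163 + 26) - 1*8407 = 1/189 - 8407 = -1588922/189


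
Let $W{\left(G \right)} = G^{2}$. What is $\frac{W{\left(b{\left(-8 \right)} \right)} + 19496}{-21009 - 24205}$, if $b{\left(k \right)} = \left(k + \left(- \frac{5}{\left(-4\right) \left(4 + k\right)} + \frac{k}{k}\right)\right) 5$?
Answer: $- \frac{5333201}{11574784} \approx -0.46076$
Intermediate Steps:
$b{\left(k \right)} = 5 - \frac{25}{-16 - 4 k} + 5 k$ ($b{\left(k \right)} = \left(k + \left(- \frac{5}{-16 - 4 k} + 1\right)\right) 5 = \left(k + \left(1 - \frac{5}{-16 - 4 k}\right)\right) 5 = \left(1 + k - \frac{5}{-16 - 4 k}\right) 5 = 5 - \frac{25}{-16 - 4 k} + 5 k$)
$\frac{W{\left(b{\left(-8 \right)} \right)} + 19496}{-21009 - 24205} = \frac{\left(\frac{5 \left(21 + 4 \left(-8\right)^{2} + 20 \left(-8\right)\right)}{4 \left(4 - 8\right)}\right)^{2} + 19496}{-21009 - 24205} = \frac{\left(\frac{5 \left(21 + 4 \cdot 64 - 160\right)}{4 \left(-4\right)}\right)^{2} + 19496}{-45214} = \left(\left(\frac{5}{4} \left(- \frac{1}{4}\right) \left(21 + 256 - 160\right)\right)^{2} + 19496\right) \left(- \frac{1}{45214}\right) = \left(\left(\frac{5}{4} \left(- \frac{1}{4}\right) 117\right)^{2} + 19496\right) \left(- \frac{1}{45214}\right) = \left(\left(- \frac{585}{16}\right)^{2} + 19496\right) \left(- \frac{1}{45214}\right) = \left(\frac{342225}{256} + 19496\right) \left(- \frac{1}{45214}\right) = \frac{5333201}{256} \left(- \frac{1}{45214}\right) = - \frac{5333201}{11574784}$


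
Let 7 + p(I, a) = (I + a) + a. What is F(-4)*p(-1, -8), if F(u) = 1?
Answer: -24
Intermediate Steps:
p(I, a) = -7 + I + 2*a (p(I, a) = -7 + ((I + a) + a) = -7 + (I + 2*a) = -7 + I + 2*a)
F(-4)*p(-1, -8) = 1*(-7 - 1 + 2*(-8)) = 1*(-7 - 1 - 16) = 1*(-24) = -24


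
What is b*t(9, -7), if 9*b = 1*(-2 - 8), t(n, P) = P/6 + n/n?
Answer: 5/27 ≈ 0.18519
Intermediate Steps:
t(n, P) = 1 + P/6 (t(n, P) = P*(⅙) + 1 = P/6 + 1 = 1 + P/6)
b = -10/9 (b = (1*(-2 - 8))/9 = (1*(-10))/9 = (⅑)*(-10) = -10/9 ≈ -1.1111)
b*t(9, -7) = -10*(1 + (⅙)*(-7))/9 = -10*(1 - 7/6)/9 = -10/9*(-⅙) = 5/27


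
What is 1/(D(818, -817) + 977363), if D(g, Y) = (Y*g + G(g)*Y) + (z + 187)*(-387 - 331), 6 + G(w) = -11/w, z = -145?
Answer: 818/232159841 ≈ 3.5234e-6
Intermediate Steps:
G(w) = -6 - 11/w
D(g, Y) = -30156 + Y*g + Y*(-6 - 11/g) (D(g, Y) = (Y*g + (-6 - 11/g)*Y) + (-145 + 187)*(-387 - 331) = (Y*g + Y*(-6 - 11/g)) + 42*(-718) = (Y*g + Y*(-6 - 11/g)) - 30156 = -30156 + Y*g + Y*(-6 - 11/g))
1/(D(818, -817) + 977363) = 1/((-30156 - 6*(-817) - 817*818 - 11*(-817)/818) + 977363) = 1/((-30156 + 4902 - 668306 - 11*(-817)*1/818) + 977363) = 1/((-30156 + 4902 - 668306 + 8987/818) + 977363) = 1/(-567323093/818 + 977363) = 1/(232159841/818) = 818/232159841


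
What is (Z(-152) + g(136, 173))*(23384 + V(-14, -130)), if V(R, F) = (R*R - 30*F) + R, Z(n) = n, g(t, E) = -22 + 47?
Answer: -3488182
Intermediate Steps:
g(t, E) = 25
V(R, F) = R + R**2 - 30*F (V(R, F) = (R**2 - 30*F) + R = R + R**2 - 30*F)
(Z(-152) + g(136, 173))*(23384 + V(-14, -130)) = (-152 + 25)*(23384 + (-14 + (-14)**2 - 30*(-130))) = -127*(23384 + (-14 + 196 + 3900)) = -127*(23384 + 4082) = -127*27466 = -3488182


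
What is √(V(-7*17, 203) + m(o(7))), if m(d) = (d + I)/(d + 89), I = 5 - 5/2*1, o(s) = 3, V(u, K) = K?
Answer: √1718698/92 ≈ 14.250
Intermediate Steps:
I = 5/2 (I = 5 - 5*½*1 = 5 - 5/2*1 = 5 - 5/2 = 5/2 ≈ 2.5000)
m(d) = (5/2 + d)/(89 + d) (m(d) = (d + 5/2)/(d + 89) = (5/2 + d)/(89 + d))
√(V(-7*17, 203) + m(o(7))) = √(203 + (5/2 + 3)/(89 + 3)) = √(203 + (11/2)/92) = √(203 + (1/92)*(11/2)) = √(203 + 11/184) = √(37363/184) = √1718698/92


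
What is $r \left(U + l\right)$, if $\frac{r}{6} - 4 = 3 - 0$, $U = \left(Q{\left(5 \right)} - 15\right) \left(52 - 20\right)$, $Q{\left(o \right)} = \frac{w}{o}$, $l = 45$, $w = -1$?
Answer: $- \frac{92694}{5} \approx -18539.0$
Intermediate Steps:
$Q{\left(o \right)} = - \frac{1}{o}$
$U = - \frac{2432}{5}$ ($U = \left(- \frac{1}{5} - 15\right) \left(52 - 20\right) = \left(\left(-1\right) \frac{1}{5} - 15\right) 32 = \left(- \frac{1}{5} - 15\right) 32 = \left(- \frac{76}{5}\right) 32 = - \frac{2432}{5} \approx -486.4$)
$r = 42$ ($r = 24 + 6 \left(3 - 0\right) = 24 + 6 \left(3 + 0\right) = 24 + 6 \cdot 3 = 24 + 18 = 42$)
$r \left(U + l\right) = 42 \left(- \frac{2432}{5} + 45\right) = 42 \left(- \frac{2207}{5}\right) = - \frac{92694}{5}$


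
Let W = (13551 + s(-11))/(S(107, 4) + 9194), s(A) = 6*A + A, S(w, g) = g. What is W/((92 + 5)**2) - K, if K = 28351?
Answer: -1226804210104/43271991 ≈ -28351.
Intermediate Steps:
s(A) = 7*A
W = 6737/4599 (W = (13551 + 7*(-11))/(4 + 9194) = (13551 - 77)/9198 = 13474*(1/9198) = 6737/4599 ≈ 1.4649)
W/((92 + 5)**2) - K = 6737/(4599*((92 + 5)**2)) - 1*28351 = 6737/(4599*(97**2)) - 28351 = (6737/4599)/9409 - 28351 = (6737/4599)*(1/9409) - 28351 = 6737/43271991 - 28351 = -1226804210104/43271991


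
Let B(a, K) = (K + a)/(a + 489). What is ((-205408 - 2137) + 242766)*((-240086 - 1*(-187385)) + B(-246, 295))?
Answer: -451050480974/243 ≈ -1.8562e+9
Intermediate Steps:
B(a, K) = (K + a)/(489 + a)
((-205408 - 2137) + 242766)*((-240086 - 1*(-187385)) + B(-246, 295)) = ((-205408 - 2137) + 242766)*((-240086 - 1*(-187385)) + (295 - 246)/(489 - 246)) = (-207545 + 242766)*((-240086 + 187385) + 49/243) = 35221*(-52701 + (1/243)*49) = 35221*(-52701 + 49/243) = 35221*(-12806294/243) = -451050480974/243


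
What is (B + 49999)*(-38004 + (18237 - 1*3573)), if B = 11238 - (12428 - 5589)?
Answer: -1269649320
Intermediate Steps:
B = 4399 (B = 11238 - 1*6839 = 11238 - 6839 = 4399)
(B + 49999)*(-38004 + (18237 - 1*3573)) = (4399 + 49999)*(-38004 + (18237 - 1*3573)) = 54398*(-38004 + (18237 - 3573)) = 54398*(-38004 + 14664) = 54398*(-23340) = -1269649320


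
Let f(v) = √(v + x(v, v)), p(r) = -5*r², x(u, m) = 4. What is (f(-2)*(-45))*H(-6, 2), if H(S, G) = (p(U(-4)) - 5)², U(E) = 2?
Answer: -28125*√2 ≈ -39775.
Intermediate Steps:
H(S, G) = 625 (H(S, G) = (-5*2² - 5)² = (-5*4 - 5)² = (-20 - 5)² = (-25)² = 625)
f(v) = √(4 + v) (f(v) = √(v + 4) = √(4 + v))
(f(-2)*(-45))*H(-6, 2) = (√(4 - 2)*(-45))*625 = (√2*(-45))*625 = -45*√2*625 = -28125*√2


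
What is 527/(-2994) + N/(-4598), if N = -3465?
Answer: 180706/312873 ≈ 0.57757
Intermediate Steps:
527/(-2994) + N/(-4598) = 527/(-2994) - 3465/(-4598) = 527*(-1/2994) - 3465*(-1/4598) = -527/2994 + 315/418 = 180706/312873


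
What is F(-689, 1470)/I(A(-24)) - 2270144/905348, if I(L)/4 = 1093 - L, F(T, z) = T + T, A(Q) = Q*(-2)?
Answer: -1342096433/473044330 ≈ -2.8371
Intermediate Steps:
A(Q) = -2*Q
F(T, z) = 2*T
I(L) = 4372 - 4*L (I(L) = 4*(1093 - L) = 4372 - 4*L)
F(-689, 1470)/I(A(-24)) - 2270144/905348 = (2*(-689))/(4372 - (-8)*(-24)) - 2270144/905348 = -1378/(4372 - 4*48) - 2270144*1/905348 = -1378/(4372 - 192) - 567536/226337 = -1378/4180 - 567536/226337 = -1378*1/4180 - 567536/226337 = -689/2090 - 567536/226337 = -1342096433/473044330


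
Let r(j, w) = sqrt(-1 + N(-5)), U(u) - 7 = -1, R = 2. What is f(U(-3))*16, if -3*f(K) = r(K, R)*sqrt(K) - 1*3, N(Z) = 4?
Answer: 16 - 16*sqrt(2) ≈ -6.6274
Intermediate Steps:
U(u) = 6 (U(u) = 7 - 1 = 6)
r(j, w) = sqrt(3) (r(j, w) = sqrt(-1 + 4) = sqrt(3))
f(K) = 1 - sqrt(3)*sqrt(K)/3 (f(K) = -(sqrt(3)*sqrt(K) - 1*3)/3 = -(sqrt(3)*sqrt(K) - 3)/3 = -(-3 + sqrt(3)*sqrt(K))/3 = 1 - sqrt(3)*sqrt(K)/3)
f(U(-3))*16 = (1 - sqrt(3)*sqrt(6)/3)*16 = (1 - sqrt(2))*16 = 16 - 16*sqrt(2)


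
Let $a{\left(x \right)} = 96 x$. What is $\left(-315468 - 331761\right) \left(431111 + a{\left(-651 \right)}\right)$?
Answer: $-238578317835$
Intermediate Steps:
$\left(-315468 - 331761\right) \left(431111 + a{\left(-651 \right)}\right) = \left(-315468 - 331761\right) \left(431111 + 96 \left(-651\right)\right) = - 647229 \left(431111 - 62496\right) = \left(-647229\right) 368615 = -238578317835$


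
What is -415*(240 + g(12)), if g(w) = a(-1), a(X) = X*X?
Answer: -100015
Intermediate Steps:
a(X) = X**2
g(w) = 1 (g(w) = (-1)**2 = 1)
-415*(240 + g(12)) = -415*(240 + 1) = -415*241 = -100015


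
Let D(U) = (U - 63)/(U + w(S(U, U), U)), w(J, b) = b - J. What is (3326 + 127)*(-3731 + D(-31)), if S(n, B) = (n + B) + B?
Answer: -399702015/31 ≈ -1.2894e+7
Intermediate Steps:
S(n, B) = n + 2*B (S(n, B) = (B + n) + B = n + 2*B)
D(U) = -(-63 + U)/U (D(U) = (U - 63)/(U + (U - (U + 2*U))) = (-63 + U)/(U + (U - 3*U)) = (-63 + U)/(U - 2*U) = (-63 + U)/((-U)) = (-63 + U)*(-1/U) = -(-63 + U)/U)
(3326 + 127)*(-3731 + D(-31)) = (3326 + 127)*(-3731 + (63 - 1*(-31))/(-31)) = 3453*(-3731 - (63 + 31)/31) = 3453*(-3731 - 1/31*94) = 3453*(-3731 - 94/31) = 3453*(-115755/31) = -399702015/31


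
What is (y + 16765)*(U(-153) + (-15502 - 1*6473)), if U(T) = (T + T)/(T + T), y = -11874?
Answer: -107474834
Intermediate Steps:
U(T) = 1 (U(T) = (2*T)/((2*T)) = (2*T)*(1/(2*T)) = 1)
(y + 16765)*(U(-153) + (-15502 - 1*6473)) = (-11874 + 16765)*(1 + (-15502 - 1*6473)) = 4891*(1 + (-15502 - 6473)) = 4891*(1 - 21975) = 4891*(-21974) = -107474834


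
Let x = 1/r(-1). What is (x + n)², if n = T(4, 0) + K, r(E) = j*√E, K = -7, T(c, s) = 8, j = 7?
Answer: (7 - I)²/49 ≈ 0.97959 - 0.28571*I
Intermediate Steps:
r(E) = 7*√E
n = 1 (n = 8 - 7 = 1)
x = -I/7 (x = 1/(7*√(-1)) = 1/(7*I) = -I/7 ≈ -0.14286*I)
(x + n)² = (-I/7 + 1)² = (1 - I/7)²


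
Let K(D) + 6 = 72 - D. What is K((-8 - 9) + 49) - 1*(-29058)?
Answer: 29092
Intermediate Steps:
K(D) = 66 - D (K(D) = -6 + (72 - D) = 66 - D)
K((-8 - 9) + 49) - 1*(-29058) = (66 - ((-8 - 9) + 49)) - 1*(-29058) = (66 - (-17 + 49)) + 29058 = (66 - 1*32) + 29058 = (66 - 32) + 29058 = 34 + 29058 = 29092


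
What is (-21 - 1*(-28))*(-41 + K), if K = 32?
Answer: -63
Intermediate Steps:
(-21 - 1*(-28))*(-41 + K) = (-21 - 1*(-28))*(-41 + 32) = (-21 + 28)*(-9) = 7*(-9) = -63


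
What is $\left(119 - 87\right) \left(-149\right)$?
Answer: $-4768$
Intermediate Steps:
$\left(119 - 87\right) \left(-149\right) = 32 \left(-149\right) = -4768$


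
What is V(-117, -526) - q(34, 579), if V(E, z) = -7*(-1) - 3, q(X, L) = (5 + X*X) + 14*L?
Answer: -9263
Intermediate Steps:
q(X, L) = 5 + X² + 14*L (q(X, L) = (5 + X²) + 14*L = 5 + X² + 14*L)
V(E, z) = 4 (V(E, z) = 7 - 3 = 4)
V(-117, -526) - q(34, 579) = 4 - (5 + 34² + 14*579) = 4 - (5 + 1156 + 8106) = 4 - 1*9267 = 4 - 9267 = -9263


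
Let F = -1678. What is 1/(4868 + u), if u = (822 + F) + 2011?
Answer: 1/6023 ≈ 0.00016603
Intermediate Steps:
u = 1155 (u = (822 - 1678) + 2011 = -856 + 2011 = 1155)
1/(4868 + u) = 1/(4868 + 1155) = 1/6023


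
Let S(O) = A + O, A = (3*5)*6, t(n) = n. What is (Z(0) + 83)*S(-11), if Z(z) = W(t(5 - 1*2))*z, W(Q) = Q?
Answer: 6557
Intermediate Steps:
A = 90 (A = 15*6 = 90)
Z(z) = 3*z (Z(z) = (5 - 1*2)*z = (5 - 2)*z = 3*z)
S(O) = 90 + O
(Z(0) + 83)*S(-11) = (3*0 + 83)*(90 - 11) = (0 + 83)*79 = 83*79 = 6557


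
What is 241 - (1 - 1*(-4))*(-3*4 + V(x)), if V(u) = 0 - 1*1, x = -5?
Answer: 306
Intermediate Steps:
V(u) = -1 (V(u) = 0 - 1 = -1)
241 - (1 - 1*(-4))*(-3*4 + V(x)) = 241 - (1 - 1*(-4))*(-3*4 - 1) = 241 - (1 + 4)*(-12 - 1) = 241 - 5*(-13) = 241 - 1*(-65) = 241 + 65 = 306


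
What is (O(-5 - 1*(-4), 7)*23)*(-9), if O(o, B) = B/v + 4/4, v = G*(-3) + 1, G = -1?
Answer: -2277/4 ≈ -569.25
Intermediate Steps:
v = 4 (v = -1*(-3) + 1 = 3 + 1 = 4)
O(o, B) = 1 + B/4 (O(o, B) = B/4 + 4/4 = B*(¼) + 4*(¼) = B/4 + 1 = 1 + B/4)
(O(-5 - 1*(-4), 7)*23)*(-9) = ((1 + (¼)*7)*23)*(-9) = ((1 + 7/4)*23)*(-9) = ((11/4)*23)*(-9) = (253/4)*(-9) = -2277/4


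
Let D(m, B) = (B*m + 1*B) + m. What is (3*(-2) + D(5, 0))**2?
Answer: 1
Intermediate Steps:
D(m, B) = B + m + B*m (D(m, B) = (B*m + B) + m = (B + B*m) + m = B + m + B*m)
(3*(-2) + D(5, 0))**2 = (3*(-2) + (0 + 5 + 0*5))**2 = (-6 + (0 + 5 + 0))**2 = (-6 + 5)**2 = (-1)**2 = 1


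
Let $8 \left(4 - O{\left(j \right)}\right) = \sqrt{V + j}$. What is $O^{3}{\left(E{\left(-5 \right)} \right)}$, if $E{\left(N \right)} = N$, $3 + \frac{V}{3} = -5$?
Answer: $\frac{\left(32 - i \sqrt{29}\right)^{3}}{512} \approx 58.563 - 32.006 i$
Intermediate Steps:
$V = -24$ ($V = -9 + 3 \left(-5\right) = -9 - 15 = -24$)
$O{\left(j \right)} = 4 - \frac{\sqrt{-24 + j}}{8}$
$O^{3}{\left(E{\left(-5 \right)} \right)} = \left(4 - \frac{\sqrt{-24 - 5}}{8}\right)^{3} = \left(4 - \frac{\sqrt{-29}}{8}\right)^{3} = \left(4 - \frac{i \sqrt{29}}{8}\right)^{3}$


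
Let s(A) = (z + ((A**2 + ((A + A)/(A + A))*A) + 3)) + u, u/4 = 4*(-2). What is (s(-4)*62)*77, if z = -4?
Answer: -100254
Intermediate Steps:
u = -32 (u = 4*(4*(-2)) = 4*(-8) = -32)
s(A) = -33 + A + A**2 (s(A) = (-4 + ((A**2 + ((A + A)/(A + A))*A) + 3)) - 32 = (-4 + ((A**2 + ((2*A)/((2*A)))*A) + 3)) - 32 = (-4 + ((A**2 + ((2*A)*(1/(2*A)))*A) + 3)) - 32 = (-4 + ((A**2 + 1*A) + 3)) - 32 = (-4 + ((A**2 + A) + 3)) - 32 = (-4 + ((A + A**2) + 3)) - 32 = (-4 + (3 + A + A**2)) - 32 = (-1 + A + A**2) - 32 = -33 + A + A**2)
(s(-4)*62)*77 = ((-33 - 4 + (-4)**2)*62)*77 = ((-33 - 4 + 16)*62)*77 = -21*62*77 = -1302*77 = -100254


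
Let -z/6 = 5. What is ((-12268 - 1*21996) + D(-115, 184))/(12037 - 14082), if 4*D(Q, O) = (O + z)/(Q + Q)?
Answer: 15761517/940700 ≈ 16.755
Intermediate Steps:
z = -30 (z = -6*5 = -30)
D(Q, O) = (-30 + O)/(8*Q) (D(Q, O) = ((O - 30)/(Q + Q))/4 = ((-30 + O)/((2*Q)))/4 = ((-30 + O)*(1/(2*Q)))/4 = ((-30 + O)/(2*Q))/4 = (-30 + O)/(8*Q))
((-12268 - 1*21996) + D(-115, 184))/(12037 - 14082) = ((-12268 - 1*21996) + (⅛)*(-30 + 184)/(-115))/(12037 - 14082) = ((-12268 - 21996) + (⅛)*(-1/115)*154)/(-2045) = (-34264 - 77/460)*(-1/2045) = -15761517/460*(-1/2045) = 15761517/940700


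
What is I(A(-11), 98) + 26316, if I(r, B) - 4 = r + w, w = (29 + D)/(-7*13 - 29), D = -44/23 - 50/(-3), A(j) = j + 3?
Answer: 217860341/8280 ≈ 26312.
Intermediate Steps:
A(j) = 3 + j
D = 1018/69 (D = -44*1/23 - 50*(-1/3) = -44/23 + 50/3 = 1018/69 ≈ 14.754)
w = -3019/8280 (w = (29 + 1018/69)/(-7*13 - 29) = 3019/(69*(-91 - 29)) = (3019/69)/(-120) = (3019/69)*(-1/120) = -3019/8280 ≈ -0.36461)
I(r, B) = 30101/8280 + r (I(r, B) = 4 + (r - 3019/8280) = 4 + (-3019/8280 + r) = 30101/8280 + r)
I(A(-11), 98) + 26316 = (30101/8280 + (3 - 11)) + 26316 = (30101/8280 - 8) + 26316 = -36139/8280 + 26316 = 217860341/8280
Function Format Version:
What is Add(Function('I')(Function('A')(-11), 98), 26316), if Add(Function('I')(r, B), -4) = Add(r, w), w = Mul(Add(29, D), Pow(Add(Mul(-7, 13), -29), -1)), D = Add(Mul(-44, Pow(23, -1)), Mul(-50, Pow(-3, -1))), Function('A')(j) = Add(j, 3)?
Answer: Rational(217860341, 8280) ≈ 26312.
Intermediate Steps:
Function('A')(j) = Add(3, j)
D = Rational(1018, 69) (D = Add(Mul(-44, Rational(1, 23)), Mul(-50, Rational(-1, 3))) = Add(Rational(-44, 23), Rational(50, 3)) = Rational(1018, 69) ≈ 14.754)
w = Rational(-3019, 8280) (w = Mul(Add(29, Rational(1018, 69)), Pow(Add(Mul(-7, 13), -29), -1)) = Mul(Rational(3019, 69), Pow(Add(-91, -29), -1)) = Mul(Rational(3019, 69), Pow(-120, -1)) = Mul(Rational(3019, 69), Rational(-1, 120)) = Rational(-3019, 8280) ≈ -0.36461)
Function('I')(r, B) = Add(Rational(30101, 8280), r) (Function('I')(r, B) = Add(4, Add(r, Rational(-3019, 8280))) = Add(4, Add(Rational(-3019, 8280), r)) = Add(Rational(30101, 8280), r))
Add(Function('I')(Function('A')(-11), 98), 26316) = Add(Add(Rational(30101, 8280), Add(3, -11)), 26316) = Add(Add(Rational(30101, 8280), -8), 26316) = Add(Rational(-36139, 8280), 26316) = Rational(217860341, 8280)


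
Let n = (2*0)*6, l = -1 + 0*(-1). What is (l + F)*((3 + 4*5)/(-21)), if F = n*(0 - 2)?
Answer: 23/21 ≈ 1.0952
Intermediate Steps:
l = -1 (l = -1 + 0 = -1)
n = 0 (n = 0*6 = 0)
F = 0 (F = 0*(0 - 2) = 0*(-2) = 0)
(l + F)*((3 + 4*5)/(-21)) = (-1 + 0)*((3 + 4*5)/(-21)) = -(3 + 20)*(-1)/21 = -23*(-1)/21 = -1*(-23/21) = 23/21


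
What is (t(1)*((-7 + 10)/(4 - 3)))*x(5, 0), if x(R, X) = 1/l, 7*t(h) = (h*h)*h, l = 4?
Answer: 3/28 ≈ 0.10714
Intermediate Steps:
t(h) = h³/7 (t(h) = ((h*h)*h)/7 = (h²*h)/7 = h³/7)
x(R, X) = ¼ (x(R, X) = 1/4 = ¼)
(t(1)*((-7 + 10)/(4 - 3)))*x(5, 0) = (((⅐)*1³)*((-7 + 10)/(4 - 3)))*(¼) = (((⅐)*1)*(3/1))*(¼) = ((3*1)/7)*(¼) = ((⅐)*3)*(¼) = (3/7)*(¼) = 3/28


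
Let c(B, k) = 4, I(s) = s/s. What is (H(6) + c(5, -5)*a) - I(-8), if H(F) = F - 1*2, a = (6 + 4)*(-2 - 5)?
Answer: -277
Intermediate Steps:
I(s) = 1
a = -70 (a = 10*(-7) = -70)
H(F) = -2 + F (H(F) = F - 2 = -2 + F)
(H(6) + c(5, -5)*a) - I(-8) = ((-2 + 6) + 4*(-70)) - 1*1 = (4 - 280) - 1 = -276 - 1 = -277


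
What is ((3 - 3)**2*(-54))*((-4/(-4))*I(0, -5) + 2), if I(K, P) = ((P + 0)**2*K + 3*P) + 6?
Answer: 0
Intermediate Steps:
I(K, P) = 6 + 3*P + K*P**2 (I(K, P) = (P**2*K + 3*P) + 6 = (K*P**2 + 3*P) + 6 = (3*P + K*P**2) + 6 = 6 + 3*P + K*P**2)
((3 - 3)**2*(-54))*((-4/(-4))*I(0, -5) + 2) = ((3 - 3)**2*(-54))*((-4/(-4))*(6 + 3*(-5) + 0*(-5)**2) + 2) = (0**2*(-54))*((-4*(-1/4))*(6 - 15 + 0*25) + 2) = (0*(-54))*(1*(6 - 15 + 0) + 2) = 0*(1*(-9) + 2) = 0*(-9 + 2) = 0*(-7) = 0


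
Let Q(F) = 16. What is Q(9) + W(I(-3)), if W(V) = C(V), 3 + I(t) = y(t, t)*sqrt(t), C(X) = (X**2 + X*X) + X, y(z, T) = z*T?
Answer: -455 - 99*I*sqrt(3) ≈ -455.0 - 171.47*I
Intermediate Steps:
y(z, T) = T*z
C(X) = X + 2*X**2 (C(X) = (X**2 + X**2) + X = 2*X**2 + X = X + 2*X**2)
I(t) = -3 + t**(5/2) (I(t) = -3 + (t*t)*sqrt(t) = -3 + t**2*sqrt(t) = -3 + t**(5/2))
W(V) = V*(1 + 2*V)
Q(9) + W(I(-3)) = 16 + (-3 + (-3)**(5/2))*(1 + 2*(-3 + (-3)**(5/2))) = 16 + (-3 + 9*I*sqrt(3))*(1 + 2*(-3 + 9*I*sqrt(3))) = 16 + (-3 + 9*I*sqrt(3))*(1 + (-6 + 18*I*sqrt(3))) = 16 + (-3 + 9*I*sqrt(3))*(-5 + 18*I*sqrt(3)) = 16 + (-5 + 18*I*sqrt(3))*(-3 + 9*I*sqrt(3))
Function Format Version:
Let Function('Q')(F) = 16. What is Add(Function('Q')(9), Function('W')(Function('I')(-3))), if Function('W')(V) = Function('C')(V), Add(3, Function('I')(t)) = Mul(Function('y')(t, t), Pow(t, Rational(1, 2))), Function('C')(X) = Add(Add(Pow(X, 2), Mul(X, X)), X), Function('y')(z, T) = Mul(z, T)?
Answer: Add(-455, Mul(-99, I, Pow(3, Rational(1, 2)))) ≈ Add(-455.00, Mul(-171.47, I))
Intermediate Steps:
Function('y')(z, T) = Mul(T, z)
Function('C')(X) = Add(X, Mul(2, Pow(X, 2))) (Function('C')(X) = Add(Add(Pow(X, 2), Pow(X, 2)), X) = Add(Mul(2, Pow(X, 2)), X) = Add(X, Mul(2, Pow(X, 2))))
Function('I')(t) = Add(-3, Pow(t, Rational(5, 2))) (Function('I')(t) = Add(-3, Mul(Mul(t, t), Pow(t, Rational(1, 2)))) = Add(-3, Mul(Pow(t, 2), Pow(t, Rational(1, 2)))) = Add(-3, Pow(t, Rational(5, 2))))
Function('W')(V) = Mul(V, Add(1, Mul(2, V)))
Add(Function('Q')(9), Function('W')(Function('I')(-3))) = Add(16, Mul(Add(-3, Pow(-3, Rational(5, 2))), Add(1, Mul(2, Add(-3, Pow(-3, Rational(5, 2))))))) = Add(16, Mul(Add(-3, Mul(9, I, Pow(3, Rational(1, 2)))), Add(1, Mul(2, Add(-3, Mul(9, I, Pow(3, Rational(1, 2)))))))) = Add(16, Mul(Add(-3, Mul(9, I, Pow(3, Rational(1, 2)))), Add(1, Add(-6, Mul(18, I, Pow(3, Rational(1, 2))))))) = Add(16, Mul(Add(-3, Mul(9, I, Pow(3, Rational(1, 2)))), Add(-5, Mul(18, I, Pow(3, Rational(1, 2)))))) = Add(16, Mul(Add(-5, Mul(18, I, Pow(3, Rational(1, 2)))), Add(-3, Mul(9, I, Pow(3, Rational(1, 2))))))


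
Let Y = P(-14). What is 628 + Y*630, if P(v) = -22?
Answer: -13232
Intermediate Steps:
Y = -22
628 + Y*630 = 628 - 22*630 = 628 - 13860 = -13232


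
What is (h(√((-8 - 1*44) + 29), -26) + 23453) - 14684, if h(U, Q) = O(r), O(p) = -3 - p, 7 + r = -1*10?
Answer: 8783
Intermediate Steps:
r = -17 (r = -7 - 1*10 = -7 - 10 = -17)
h(U, Q) = 14 (h(U, Q) = -3 - 1*(-17) = -3 + 17 = 14)
(h(√((-8 - 1*44) + 29), -26) + 23453) - 14684 = (14 + 23453) - 14684 = 23467 - 14684 = 8783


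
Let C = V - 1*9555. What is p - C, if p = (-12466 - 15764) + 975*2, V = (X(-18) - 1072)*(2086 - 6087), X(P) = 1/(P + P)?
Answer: -155012693/36 ≈ -4.3059e+6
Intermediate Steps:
X(P) = 1/(2*P)
V = 154410593/36 (V = ((½)/(-18) - 1072)*(2086 - 6087) = ((½)*(-1/18) - 1072)*(-4001) = (-1/36 - 1072)*(-4001) = -38593/36*(-4001) = 154410593/36 ≈ 4.2892e+6)
C = 154066613/36 (C = 154410593/36 - 1*9555 = 154410593/36 - 9555 = 154066613/36 ≈ 4.2796e+6)
p = -26280 (p = -28230 + 1950 = -26280)
p - C = -26280 - 1*154066613/36 = -26280 - 154066613/36 = -155012693/36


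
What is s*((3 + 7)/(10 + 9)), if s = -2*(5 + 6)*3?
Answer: -660/19 ≈ -34.737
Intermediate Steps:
s = -66 (s = -22*3 = -2*33 = -66)
s*((3 + 7)/(10 + 9)) = -66*(3 + 7)/(10 + 9) = -660/19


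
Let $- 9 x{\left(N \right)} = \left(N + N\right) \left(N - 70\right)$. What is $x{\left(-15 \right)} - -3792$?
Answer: $\frac{10526}{3} \approx 3508.7$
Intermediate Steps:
$x{\left(N \right)} = - \frac{2 N \left(-70 + N\right)}{9}$ ($x{\left(N \right)} = - \frac{\left(N + N\right) \left(N - 70\right)}{9} = - \frac{2 N \left(-70 + N\right)}{9}$)
$x{\left(-15 \right)} - -3792 = \frac{2}{9} \left(-15\right) \left(70 - -15\right) - -3792 = \frac{2}{9} \left(-15\right) \left(70 + 15\right) + 3792 = \frac{2}{9} \left(-15\right) 85 + 3792 = - \frac{850}{3} + 3792 = \frac{10526}{3}$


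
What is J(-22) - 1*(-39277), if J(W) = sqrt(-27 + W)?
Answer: 39277 + 7*I ≈ 39277.0 + 7.0*I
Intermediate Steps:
J(-22) - 1*(-39277) = sqrt(-27 - 22) - 1*(-39277) = sqrt(-49) + 39277 = 7*I + 39277 = 39277 + 7*I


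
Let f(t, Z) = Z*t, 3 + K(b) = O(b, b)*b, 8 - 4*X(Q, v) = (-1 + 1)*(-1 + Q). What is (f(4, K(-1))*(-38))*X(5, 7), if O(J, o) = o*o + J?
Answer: 912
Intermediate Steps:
O(J, o) = J + o² (O(J, o) = o² + J = J + o²)
X(Q, v) = 2 (X(Q, v) = 2 - (-1 + 1)*(-1 + Q)/4 = 2 - 0*(-1 + Q) = 2 - ¼*0 = 2 + 0 = 2)
K(b) = -3 + b*(b + b²) (K(b) = -3 + (b + b²)*b = -3 + b*(b + b²))
(f(4, K(-1))*(-38))*X(5, 7) = (((-3 + (-1)²*(1 - 1))*4)*(-38))*2 = (((-3 + 1*0)*4)*(-38))*2 = (((-3 + 0)*4)*(-38))*2 = (-3*4*(-38))*2 = -12*(-38)*2 = 456*2 = 912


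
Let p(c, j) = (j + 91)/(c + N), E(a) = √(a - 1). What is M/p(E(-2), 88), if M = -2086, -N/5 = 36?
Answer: 375480/179 - 2086*I*√3/179 ≈ 2097.7 - 20.185*I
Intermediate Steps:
N = -180 (N = -5*36 = -180)
E(a) = √(-1 + a)
p(c, j) = (91 + j)/(-180 + c) (p(c, j) = (j + 91)/(c - 180) = (91 + j)/(-180 + c))
M/p(E(-2), 88) = -2086*(-180 + √(-1 - 2))/(91 + 88) = -(-375480/179 + 2086*I*√3/179) = -2086*(-180/179 + I*√3/179) = 375480/179 - 2086*I*√3/179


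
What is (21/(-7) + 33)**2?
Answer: 900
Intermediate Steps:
(21/(-7) + 33)**2 = (21*(-1/7) + 33)**2 = (-3 + 33)**2 = 30**2 = 900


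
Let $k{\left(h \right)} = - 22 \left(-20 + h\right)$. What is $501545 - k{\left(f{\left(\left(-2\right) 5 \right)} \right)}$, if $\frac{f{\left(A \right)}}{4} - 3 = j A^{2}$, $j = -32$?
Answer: $219769$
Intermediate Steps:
$f{\left(A \right)} = 12 - 128 A^{2}$ ($f{\left(A \right)} = 12 + 4 \left(- 32 A^{2}\right) = 12 - 128 A^{2}$)
$k{\left(h \right)} = 440 - 22 h$
$501545 - k{\left(f{\left(\left(-2\right) 5 \right)} \right)} = 501545 - \left(440 - 22 \left(12 - 128 \left(\left(-2\right) 5\right)^{2}\right)\right) = 501545 - \left(440 - 22 \left(12 - 128 \left(-10\right)^{2}\right)\right) = 501545 - \left(440 - 22 \left(12 - 12800\right)\right) = 501545 - \left(440 - -281336\right) = 501545 - \left(440 + 281336\right) = 501545 - 281776 = 219769$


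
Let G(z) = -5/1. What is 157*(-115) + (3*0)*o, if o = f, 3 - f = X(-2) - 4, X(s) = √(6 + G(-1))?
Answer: -18055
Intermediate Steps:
G(z) = -5 (G(z) = -5*1 = -5)
X(s) = 1 (X(s) = √(6 - 5) = √1 = 1)
f = 6 (f = 3 - (1 - 4) = 3 - 1*(-3) = 3 + 3 = 6)
o = 6
157*(-115) + (3*0)*o = 157*(-115) + (3*0)*6 = -18055 + 0*6 = -18055 + 0 = -18055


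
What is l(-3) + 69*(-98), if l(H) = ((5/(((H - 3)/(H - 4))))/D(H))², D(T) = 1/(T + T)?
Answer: -5537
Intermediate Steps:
D(T) = 1/(2*T)
l(H) = 100*H²*(-4 + H)²/(-3 + H)² (l(H) = ((5/(((H - 3)/(H - 4))))/((1/(2*H))))² = ((5/(((-3 + H)/(-4 + H))))*(2*H))² = ((5*((-4 + H)/(-3 + H)))*(2*H))² = ((5*(-4 + H)/(-3 + H))*(2*H))² = (10*H*(-4 + H)/(-3 + H))² = 100*H²*(-4 + H)²/(-3 + H)²)
l(-3) + 69*(-98) = 100*(-3)²*(-4 - 3)²/(-3 - 3)² + 69*(-98) = 100*9*(-7)²/(-6)² - 6762 = 100*9*49*(1/36) - 6762 = 1225 - 6762 = -5537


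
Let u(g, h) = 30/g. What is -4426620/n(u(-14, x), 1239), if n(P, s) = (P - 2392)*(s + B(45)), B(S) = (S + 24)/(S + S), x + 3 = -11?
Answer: 929590200/623317487 ≈ 1.4914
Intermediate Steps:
x = -14 (x = -3 - 11 = -14)
B(S) = (24 + S)/(2*S) (B(S) = (24 + S)/((2*S)) = (24 + S)*(1/(2*S)) = (24 + S)/(2*S))
n(P, s) = (-2392 + P)*(23/30 + s) (n(P, s) = (P - 2392)*(s + (½)*(24 + 45)/45) = (-2392 + P)*(s + (½)*(1/45)*69) = (-2392 + P)*(s + 23/30) = (-2392 + P)*(23/30 + s))
-4426620/n(u(-14, x), 1239) = -4426620/(-27508/15 - 2392*1239 + 23*(30/(-14))/30 + (30/(-14))*1239) = -4426620/(-27508/15 - 2963688 + 23*(30*(-1/14))/30 + (30*(-1/14))*1239) = -4426620/(-27508/15 - 2963688 + (23/30)*(-15/7) - 15/7*1239) = -4426620/(-27508/15 - 2963688 - 23/14 - 2655) = -4426620/(-623317487/210) = -4426620*(-210/623317487) = 929590200/623317487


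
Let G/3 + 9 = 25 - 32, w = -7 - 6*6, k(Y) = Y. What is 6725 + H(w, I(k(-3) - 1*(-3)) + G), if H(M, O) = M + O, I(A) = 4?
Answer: 6638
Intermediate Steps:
w = -43 (w = -7 - 36 = -43)
G = -48 (G = -27 + 3*(25 - 32) = -27 + 3*(-7) = -27 - 21 = -48)
6725 + H(w, I(k(-3) - 1*(-3)) + G) = 6725 + (-43 + (4 - 48)) = 6725 + (-43 - 44) = 6725 - 87 = 6638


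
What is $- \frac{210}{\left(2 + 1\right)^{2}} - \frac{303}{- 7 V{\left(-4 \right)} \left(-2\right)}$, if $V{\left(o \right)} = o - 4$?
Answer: $- \frac{6931}{336} \approx -20.628$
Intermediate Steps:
$V{\left(o \right)} = -4 + o$
$- \frac{210}{\left(2 + 1\right)^{2}} - \frac{303}{- 7 V{\left(-4 \right)} \left(-2\right)} = - \frac{210}{\left(2 + 1\right)^{2}} - \frac{303}{- 7 \left(-4 - 4\right) \left(-2\right)} = - \frac{210}{3^{2}} - \frac{303}{\left(-7\right) \left(-8\right) \left(-2\right)} = - \frac{210}{9} - \frac{303}{56 \left(-2\right)} = \left(-210\right) \frac{1}{9} - \frac{303}{-112} = - \frac{70}{3} - - \frac{303}{112} = - \frac{70}{3} + \frac{303}{112} = - \frac{6931}{336}$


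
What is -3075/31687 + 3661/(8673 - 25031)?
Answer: -166306957/518335946 ≈ -0.32085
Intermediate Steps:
-3075/31687 + 3661/(8673 - 25031) = -3075*1/31687 + 3661/(-16358) = -3075/31687 + 3661*(-1/16358) = -3075/31687 - 3661/16358 = -166306957/518335946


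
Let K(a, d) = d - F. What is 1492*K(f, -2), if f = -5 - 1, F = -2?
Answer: 0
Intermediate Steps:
f = -6
K(a, d) = 2 + d (K(a, d) = d - 1*(-2) = d + 2 = 2 + d)
1492*K(f, -2) = 1492*(2 - 2) = 1492*0 = 0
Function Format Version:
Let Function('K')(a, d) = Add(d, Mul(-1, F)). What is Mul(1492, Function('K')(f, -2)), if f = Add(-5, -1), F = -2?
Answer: 0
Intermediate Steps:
f = -6
Function('K')(a, d) = Add(2, d) (Function('K')(a, d) = Add(d, Mul(-1, -2)) = Add(d, 2) = Add(2, d))
Mul(1492, Function('K')(f, -2)) = Mul(1492, Add(2, -2)) = Mul(1492, 0) = 0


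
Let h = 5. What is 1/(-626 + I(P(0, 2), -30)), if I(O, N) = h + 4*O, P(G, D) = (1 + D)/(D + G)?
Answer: -1/615 ≈ -0.0016260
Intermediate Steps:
P(G, D) = (1 + D)/(D + G)
I(O, N) = 5 + 4*O
1/(-626 + I(P(0, 2), -30)) = 1/(-626 + (5 + 4*((1 + 2)/(2 + 0)))) = 1/(-626 + (5 + 4*(3/2))) = 1/(-626 + (5 + 6)) = 1/(-626 + 11) = 1/(-615) = -1/615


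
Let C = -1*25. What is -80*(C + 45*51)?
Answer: -181600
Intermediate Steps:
C = -25
-80*(C + 45*51) = -80*(-25 + 45*51) = -80*(-25 + 2295) = -80*2270 = -181600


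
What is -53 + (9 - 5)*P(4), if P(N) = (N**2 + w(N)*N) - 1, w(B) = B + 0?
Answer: 71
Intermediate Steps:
w(B) = B
P(N) = -1 + 2*N**2 (P(N) = (N**2 + N*N) - 1 = (N**2 + N**2) - 1 = 2*N**2 - 1 = -1 + 2*N**2)
-53 + (9 - 5)*P(4) = -53 + (9 - 5)*(-1 + 2*4**2) = -53 + 4*(-1 + 2*16) = -53 + 4*(-1 + 32) = -53 + 4*31 = -53 + 124 = 71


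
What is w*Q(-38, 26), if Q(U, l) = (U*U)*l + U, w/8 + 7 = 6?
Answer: -300048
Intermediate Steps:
w = -8 (w = -56 + 8*6 = -56 + 48 = -8)
Q(U, l) = U + l*U² (Q(U, l) = U²*l + U = l*U² + U = U + l*U²)
w*Q(-38, 26) = -(-304)*(1 - 38*26) = -(-304)*(1 - 988) = -(-304)*(-987) = -8*37506 = -300048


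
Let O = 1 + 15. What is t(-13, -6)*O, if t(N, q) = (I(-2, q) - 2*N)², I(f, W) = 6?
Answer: 16384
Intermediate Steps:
t(N, q) = (6 - 2*N)²
O = 16
t(-13, -6)*O = (4*(-3 - 13)²)*16 = (4*(-16)²)*16 = (4*256)*16 = 1024*16 = 16384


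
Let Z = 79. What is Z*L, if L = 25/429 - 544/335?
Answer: -17775079/143715 ≈ -123.68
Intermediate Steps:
L = -225001/143715 (L = 25*(1/429) - 544*1/335 = 25/429 - 544/335 = -225001/143715 ≈ -1.5656)
Z*L = 79*(-225001/143715) = -17775079/143715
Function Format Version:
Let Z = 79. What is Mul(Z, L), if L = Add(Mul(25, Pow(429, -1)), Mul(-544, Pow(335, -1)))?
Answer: Rational(-17775079, 143715) ≈ -123.68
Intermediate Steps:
L = Rational(-225001, 143715) (L = Add(Mul(25, Rational(1, 429)), Mul(-544, Rational(1, 335))) = Add(Rational(25, 429), Rational(-544, 335)) = Rational(-225001, 143715) ≈ -1.5656)
Mul(Z, L) = Mul(79, Rational(-225001, 143715)) = Rational(-17775079, 143715)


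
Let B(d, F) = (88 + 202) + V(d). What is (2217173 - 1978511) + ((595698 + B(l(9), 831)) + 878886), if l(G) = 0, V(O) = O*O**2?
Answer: 1713536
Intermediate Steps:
V(O) = O**3
B(d, F) = 290 + d**3 (B(d, F) = (88 + 202) + d**3 = 290 + d**3)
(2217173 - 1978511) + ((595698 + B(l(9), 831)) + 878886) = (2217173 - 1978511) + ((595698 + (290 + 0**3)) + 878886) = 238662 + ((595698 + (290 + 0)) + 878886) = 238662 + ((595698 + 290) + 878886) = 238662 + (595988 + 878886) = 238662 + 1474874 = 1713536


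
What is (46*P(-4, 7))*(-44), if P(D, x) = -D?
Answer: -8096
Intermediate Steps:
(46*P(-4, 7))*(-44) = (46*(-1*(-4)))*(-44) = (46*4)*(-44) = 184*(-44) = -8096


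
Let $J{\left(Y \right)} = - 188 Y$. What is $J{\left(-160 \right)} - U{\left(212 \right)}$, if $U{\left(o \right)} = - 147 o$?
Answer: $61244$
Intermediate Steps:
$J{\left(-160 \right)} - U{\left(212 \right)} = \left(-188\right) \left(-160\right) - \left(-147\right) 212 = 30080 - -31164 = 30080 + 31164 = 61244$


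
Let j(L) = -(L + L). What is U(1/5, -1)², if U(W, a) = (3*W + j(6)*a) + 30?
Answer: 45369/25 ≈ 1814.8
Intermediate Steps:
j(L) = -2*L
U(W, a) = 30 - 12*a + 3*W (U(W, a) = (3*W + (-2*6)*a) + 30 = (3*W - 12*a) + 30 = (-12*a + 3*W) + 30 = 30 - 12*a + 3*W)
U(1/5, -1)² = (30 - 12*(-1) + 3/5)² = (30 + 12 + 3*(⅕))² = (30 + 12 + ⅗)² = (213/5)² = 45369/25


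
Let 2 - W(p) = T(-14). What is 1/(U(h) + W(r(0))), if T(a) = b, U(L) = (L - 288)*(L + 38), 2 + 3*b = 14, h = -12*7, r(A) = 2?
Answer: 1/17110 ≈ 5.8445e-5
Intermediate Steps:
h = -84
b = 4 (b = -⅔ + (⅓)*14 = -⅔ + 14/3 = 4)
U(L) = (-288 + L)*(38 + L)
T(a) = 4
W(p) = -2 (W(p) = 2 - 1*4 = 2 - 4 = -2)
1/(U(h) + W(r(0))) = 1/((-10944 + (-84)² - 250*(-84)) - 2) = 1/((-10944 + 7056 + 21000) - 2) = 1/(17112 - 2) = 1/17110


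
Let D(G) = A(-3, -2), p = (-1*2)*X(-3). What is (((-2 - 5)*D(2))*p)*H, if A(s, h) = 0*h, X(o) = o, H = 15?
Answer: 0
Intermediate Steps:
A(s, h) = 0
p = 6 (p = -1*2*(-3) = -2*(-3) = 6)
D(G) = 0
(((-2 - 5)*D(2))*p)*H = (((-2 - 5)*0)*6)*15 = (-7*0*6)*15 = (0*6)*15 = 0*15 = 0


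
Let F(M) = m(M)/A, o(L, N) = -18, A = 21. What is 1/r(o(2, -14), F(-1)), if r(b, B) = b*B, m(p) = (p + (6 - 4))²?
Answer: -7/6 ≈ -1.1667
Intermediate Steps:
m(p) = (2 + p)² (m(p) = (p + 2)² = (2 + p)²)
F(M) = (2 + M)²/21
r(b, B) = B*b
1/r(o(2, -14), F(-1)) = 1/(((2 - 1)²/21)*(-18)) = 1/(((1/21)*1²)*(-18)) = 1/(((1/21)*1)*(-18)) = 1/((1/21)*(-18)) = 1/(-6/7) = -7/6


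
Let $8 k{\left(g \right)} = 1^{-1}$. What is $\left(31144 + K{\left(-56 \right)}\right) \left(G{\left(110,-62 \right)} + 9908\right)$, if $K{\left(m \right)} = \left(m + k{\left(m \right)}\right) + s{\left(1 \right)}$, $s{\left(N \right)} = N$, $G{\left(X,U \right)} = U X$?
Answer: $96003218$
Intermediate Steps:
$k{\left(g \right)} = \frac{1}{8}$ ($k{\left(g \right)} = \frac{1}{8 \cdot 1} = \frac{1}{8} \cdot 1 = \frac{1}{8}$)
$K{\left(m \right)} = \frac{9}{8} + m$ ($K{\left(m \right)} = \left(m + \frac{1}{8}\right) + 1 = \left(\frac{1}{8} + m\right) + 1 = \frac{9}{8} + m$)
$\left(31144 + K{\left(-56 \right)}\right) \left(G{\left(110,-62 \right)} + 9908\right) = \left(31144 + \left(\frac{9}{8} - 56\right)\right) \left(\left(-62\right) 110 + 9908\right) = \left(31144 - \frac{439}{8}\right) \left(-6820 + 9908\right) = \frac{248713}{8} \cdot 3088 = 96003218$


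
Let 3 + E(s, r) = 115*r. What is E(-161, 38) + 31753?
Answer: 36120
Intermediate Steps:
E(s, r) = -3 + 115*r
E(-161, 38) + 31753 = (-3 + 115*38) + 31753 = (-3 + 4370) + 31753 = 4367 + 31753 = 36120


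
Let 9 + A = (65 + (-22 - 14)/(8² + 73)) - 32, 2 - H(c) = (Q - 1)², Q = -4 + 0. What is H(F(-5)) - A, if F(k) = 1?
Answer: -6403/137 ≈ -46.737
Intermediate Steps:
Q = -4
H(c) = -23 (H(c) = 2 - (-4 - 1)² = 2 - 1*(-5)² = 2 - 1*25 = 2 - 25 = -23)
A = 3252/137 (A = -9 + ((65 + (-22 - 14)/(8² + 73)) - 32) = -9 + ((65 - 36/(64 + 73)) - 32) = -9 + ((65 - 36/137) - 32) = -9 + (8869/137 - 32) = -9 + 4485/137 = 3252/137 ≈ 23.737)
H(F(-5)) - A = -23 - 1*3252/137 = -23 - 3252/137 = -6403/137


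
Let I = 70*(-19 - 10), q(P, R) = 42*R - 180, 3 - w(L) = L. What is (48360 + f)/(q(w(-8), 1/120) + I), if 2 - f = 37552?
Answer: -216200/44193 ≈ -4.8922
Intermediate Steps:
w(L) = 3 - L
q(P, R) = -180 + 42*R
I = -2030 (I = 70*(-29) = -2030)
f = -37550 (f = 2 - 1*37552 = 2 - 37552 = -37550)
(48360 + f)/(q(w(-8), 1/120) + I) = (48360 - 37550)/((-180 + 42*(1/120)) - 2030) = 10810/((-180 + 42*(1*(1/120))) - 2030) = 10810/((-180 + 42*(1/120)) - 2030) = 10810/((-180 + 7/20) - 2030) = 10810/(-3593/20 - 2030) = 10810/(-44193/20) = 10810*(-20/44193) = -216200/44193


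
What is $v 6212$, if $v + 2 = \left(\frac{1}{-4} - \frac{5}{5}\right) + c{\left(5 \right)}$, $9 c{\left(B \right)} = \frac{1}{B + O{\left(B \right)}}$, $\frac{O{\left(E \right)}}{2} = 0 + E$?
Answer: $- \frac{2719303}{135} \approx -20143.0$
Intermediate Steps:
$O{\left(E \right)} = 2 E$ ($O{\left(E \right)} = 2 \left(0 + E\right) = 2 E$)
$c{\left(B \right)} = \frac{1}{27 B}$ ($c{\left(B \right)} = \frac{1}{9 \left(B + 2 B\right)} = \frac{1}{9 \cdot 3 B} = \frac{\frac{1}{3} \frac{1}{B}}{9} = \frac{1}{27 B}$)
$v = - \frac{1751}{540}$ ($v = -2 + \left(\left(\frac{1}{-4} - \frac{5}{5}\right) + \frac{1}{27 \cdot 5}\right) = -2 + \left(\left(- \frac{1}{4} - 1\right) + \frac{1}{27} \cdot \frac{1}{5}\right) = -2 + \left(\left(- \frac{1}{4} - 1\right) + \frac{1}{135}\right) = -2 + \left(- \frac{5}{4} + \frac{1}{135}\right) = -2 - \frac{671}{540} = - \frac{1751}{540} \approx -3.2426$)
$v 6212 = \left(- \frac{1751}{540}\right) 6212 = - \frac{2719303}{135}$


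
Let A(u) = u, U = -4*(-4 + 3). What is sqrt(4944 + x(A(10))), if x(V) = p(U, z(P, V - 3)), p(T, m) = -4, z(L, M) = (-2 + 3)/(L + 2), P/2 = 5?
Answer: 2*sqrt(1235) ≈ 70.285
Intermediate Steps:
P = 10 (P = 2*5 = 10)
U = 4 (U = -4*(-1) = 4)
z(L, M) = 1/(2 + L)
x(V) = -4
sqrt(4944 + x(A(10))) = sqrt(4944 - 4) = sqrt(4940) = 2*sqrt(1235)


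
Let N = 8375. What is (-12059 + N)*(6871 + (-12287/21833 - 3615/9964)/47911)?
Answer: -65957159893746052089/2605687789733 ≈ -2.5313e+7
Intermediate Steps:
(-12059 + N)*(6871 + (-12287/21833 - 3615/9964)/47911) = (-12059 + 8375)*(6871 + (-12287/21833 - 3615/9964)/47911) = -3684*(6871 + (-12287*1/21833 - 3615*1/9964)*(1/47911)) = -3684*(6871 + (-12287/21833 - 3615/9964)*(1/47911)) = -3684*(6871 - 201353963/217544012*1/47911) = -3684*(6871 - 201353963/10422751158932) = -3684*71614723011667809/10422751158932 = -65957159893746052089/2605687789733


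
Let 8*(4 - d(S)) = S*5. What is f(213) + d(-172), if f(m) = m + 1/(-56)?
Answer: 18171/56 ≈ 324.48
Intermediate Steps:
f(m) = -1/56 + m (f(m) = m - 1/56 = -1/56 + m)
d(S) = 4 - 5*S/8 (d(S) = 4 - S*5/8 = 4 - 5*S/8)
f(213) + d(-172) = (-1/56 + 213) + (4 - 5/8*(-172)) = 11927/56 + (4 + 215/2) = 11927/56 + 223/2 = 18171/56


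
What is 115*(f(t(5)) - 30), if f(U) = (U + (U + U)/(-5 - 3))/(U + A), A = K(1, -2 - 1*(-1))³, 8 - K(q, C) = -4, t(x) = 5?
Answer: -23913675/6932 ≈ -3449.8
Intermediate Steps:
K(q, C) = 12 (K(q, C) = 8 - 1*(-4) = 8 + 4 = 12)
A = 1728 (A = 12³ = 1728)
f(U) = 3*U/(4*(1728 + U)) (f(U) = (U + (U + U)/(-5 - 3))/(U + 1728) = (U + (2*U)/(-8))/(1728 + U) = (U + (2*U)*(-⅛))/(1728 + U) = (U - U/4)/(1728 + U) = (3*U/4)/(1728 + U) = 3*U/(4*(1728 + U)))
115*(f(t(5)) - 30) = 115*((¾)*5/(1728 + 5) - 30) = 115*((¾)*5/1733 - 30) = 115*((¾)*5*(1/1733) - 30) = 115*(15/6932 - 30) = 115*(-207945/6932) = -23913675/6932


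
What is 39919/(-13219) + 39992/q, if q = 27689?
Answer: -576662943/366020891 ≈ -1.5755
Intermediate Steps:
39919/(-13219) + 39992/q = 39919/(-13219) + 39992/27689 = 39919*(-1/13219) + 39992*(1/27689) = -39919/13219 + 39992/27689 = -576662943/366020891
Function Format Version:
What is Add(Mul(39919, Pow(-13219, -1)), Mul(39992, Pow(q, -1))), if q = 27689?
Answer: Rational(-576662943, 366020891) ≈ -1.5755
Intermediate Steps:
Add(Mul(39919, Pow(-13219, -1)), Mul(39992, Pow(q, -1))) = Add(Mul(39919, Pow(-13219, -1)), Mul(39992, Pow(27689, -1))) = Add(Mul(39919, Rational(-1, 13219)), Mul(39992, Rational(1, 27689))) = Add(Rational(-39919, 13219), Rational(39992, 27689)) = Rational(-576662943, 366020891)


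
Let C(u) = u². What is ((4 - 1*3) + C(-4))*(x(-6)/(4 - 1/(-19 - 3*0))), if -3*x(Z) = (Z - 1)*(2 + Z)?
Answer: -1292/33 ≈ -39.151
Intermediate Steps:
x(Z) = -(-1 + Z)*(2 + Z)/3 (x(Z) = -(Z - 1)*(2 + Z)/3 = -(-1 + Z)*(2 + Z)/3)
((4 - 1*3) + C(-4))*(x(-6)/(4 - 1/(-19 - 3*0))) = ((4 - 1*3) + (-4)²)*((⅔ - ⅓*(-6) - ⅓*(-6)²)/(4 - 1/(-19 - 3*0))) = ((4 - 3) + 16)*((⅔ + 2 - ⅓*36)/(4 - 1/(-19 + 0))) = (1 + 16)*((⅔ + 2 - 12)/(4 - 1/(-19))) = 17*(-28/(3*(4 - 1*(-1/19)))) = 17*(-28/(3*(4 + 1/19))) = 17*(-28/(3*77/19)) = 17*(-28/3*19/77) = 17*(-76/33) = -1292/33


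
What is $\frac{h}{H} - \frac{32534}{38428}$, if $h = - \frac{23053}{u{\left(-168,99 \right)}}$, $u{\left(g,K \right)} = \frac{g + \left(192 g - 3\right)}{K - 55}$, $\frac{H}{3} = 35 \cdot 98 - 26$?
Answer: $- \frac{1341809649215}{1590652721034} \approx -0.84356$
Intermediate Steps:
$H = 10212$ ($H = 3 \left(35 \cdot 98 - 26\right) = 3 \left(3430 - 26\right) = 3 \cdot 3404 = 10212$)
$u{\left(g,K \right)} = \frac{-3 + 193 g}{-55 + K}$ ($u{\left(g,K \right)} = \frac{g + \left(-3 + 192 g\right)}{-55 + K} = \frac{-3 + 193 g}{-55 + K}$)
$h = \frac{1014332}{32427}$ ($h = - \frac{23053}{\frac{1}{-55 + 99} \left(-3 + 193 \left(-168\right)\right)} = - \frac{23053}{\frac{1}{44} \left(-3 - 32424\right)} = - \frac{23053}{\frac{1}{44} \left(-32427\right)} = - \frac{23053}{- \frac{32427}{44}} = \left(-23053\right) \left(- \frac{44}{32427}\right) = \frac{1014332}{32427} \approx 31.28$)
$\frac{h}{H} - \frac{32534}{38428} = \frac{1014332}{32427 \cdot 10212} - \frac{32534}{38428} = \frac{1014332}{32427} \cdot \frac{1}{10212} - \frac{16267}{19214} = \frac{253583}{82786131} - \frac{16267}{19214} = - \frac{1341809649215}{1590652721034}$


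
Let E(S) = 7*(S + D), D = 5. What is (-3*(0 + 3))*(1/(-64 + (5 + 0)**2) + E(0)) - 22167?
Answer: -292263/13 ≈ -22482.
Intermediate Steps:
E(S) = 35 + 7*S (E(S) = 7*(S + 5) = 7*(5 + S) = 35 + 7*S)
(-3*(0 + 3))*(1/(-64 + (5 + 0)**2) + E(0)) - 22167 = (-3*(0 + 3))*(1/(-64 + (5 + 0)**2) + (35 + 7*0)) - 22167 = (-3*3)*(1/(-64 + 5**2) + (35 + 0)) - 22167 = -9*(1/(-64 + 25) + 35) - 22167 = -9*(1/(-39) + 35) - 22167 = -9*(-1/39 + 35) - 22167 = -9*1364/39 - 22167 = -4092/13 - 22167 = -292263/13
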